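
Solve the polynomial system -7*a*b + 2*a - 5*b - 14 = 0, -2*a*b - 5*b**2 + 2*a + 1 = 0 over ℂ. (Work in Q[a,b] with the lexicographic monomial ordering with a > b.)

Compute a lex Gröbner basis by Buchberger's algorithm.
f_1 = -7*a*b + 2*a - 5*b - 14, LT = a*b.
f_2 = -2*a*b + 2*a - 5*b**2 + 1, LT = a*b.

S(f_1,f_2): lcm = a*b. S = 5/7*a - 5/2*b**2 + 5/7*b + 5/2.
  reduce S modulo (f_1, f_2):
  remainder 5/7*a - 5/2*b**2 + 5/7*b + 5/2 ≠ 0; add h_3 = 5/7*a - 5/2*b**2 + 5/7*b + 5/2 to the basis.

S(f_1,h_3): lcm = a*b. S = -2/7*a + 7/2*b**3 - b**2 - 39/14*b + 2.
  reduce S modulo (f_1, f_2, h_3):
  remainder 7/2*b**3 - 2*b**2 - 5/2*b + 3 ≠ 0; add h_4 = 7/2*b**3 - 2*b**2 - 5/2*b + 3 to the basis.

The other S-polynomials (S(f_2,h_3), S(f_1,h_4), S(f_2,h_4), S(h_3,h_4)) all reduce to 0 modulo the current basis, so we have a Gröbner basis.
Inter-reduce: drop elements whose leading term is divisible by another's, tail-reduce, and make monic.
Reduced Gröbner basis: {a - 7/2*b**2 + b + 7/2, b**3 - 4/7*b**2 - 5/7*b + 6/7}.

A lex Gröbner basis eliminates variables successively. Here b**3 - 4/7*b**2 - 5/7*b + 6/7 depends only on b, with roots {-1, 11/14 - sqrt(47)*I/14, 11/14 + sqrt(47)*I/14}; lifting each root through the earlier basis elements recovers the full solutions.
  b = -1: the earlier basis element becomes a - 1 = 0, giving a = 1 — point (1, -1).
  b = 11/14 - sqrt(47)*I/14: the earlier basis element becomes a + 83/28 + 9*sqrt(47)*I/28 = 0, giving a = -83/28 - 9*sqrt(47)*I/28 — point (-83/28 - 9*sqrt(47)*I/28, 11/14 - sqrt(47)*I/14).
  b = 11/14 + sqrt(47)*I/14: the earlier basis element becomes a + 83/28 - 9*sqrt(47)*I/28 = 0, giving a = -83/28 + 9*sqrt(47)*I/28 — point (-83/28 + 9*sqrt(47)*I/28, 11/14 + sqrt(47)*I/14).

{(1, -1), (-83/28 - 9*sqrt(47)*I/28, 11/14 - sqrt(47)*I/14), (-83/28 + 9*sqrt(47)*I/28, 11/14 + sqrt(47)*I/14)}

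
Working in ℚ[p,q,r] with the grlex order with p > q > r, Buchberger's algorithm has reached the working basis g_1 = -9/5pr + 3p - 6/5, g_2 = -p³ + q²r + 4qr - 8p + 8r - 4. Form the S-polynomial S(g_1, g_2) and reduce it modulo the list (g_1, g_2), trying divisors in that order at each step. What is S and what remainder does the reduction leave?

S(g_1, g_2) = q²r² - 5/3p³ + 4qr² + ⅔p² - 8pr + 8r² - 4r; remainder on division = q²r² - 5/3q²r + 4qr² + ⅔p² - 20/3qr + 8r² - 52/3r + 12.

lcm(LM(g_1), LM(g_2)) = p³r.
S = (lcm/LT(g_1))·g_1 − (lcm/LT(g_2))·g_2 = q²r² - 5/3p³ + 4qr² + ⅔p² - 8pr + 8r² - 4r.
Reduce S modulo (g_1, g_2) in that order:
  leading term q²r²: no divisor's leading term divides it; move q²r² to the remainder.
  leading term p³: subtract (5/3)·g_2 from -5/3p³ + 4qr² + ⅔p² - 8pr + 8r² - 4r → -5/3q²r + 4qr² + ⅔p² - 8pr - 20/3qr + 8r² + 40/3p - 52/3r + 20/3
  leading term q²r: no divisor's leading term divides it; move -5/3q²r to the remainder.
  leading term qr²: no divisor's leading term divides it; move 4qr² to the remainder.
  leading term p²: no divisor's leading term divides it; move ⅔p² to the remainder.
  leading term pr: subtract (40/9)·g_1 from -8pr - 20/3qr + 8r² + 40/3p - 52/3r + 20/3 → -20/3qr + 8r² - 52/3r + 12
  leading term qr: no divisor's leading term divides it; move -20/3qr to the remainder.
  leading term r²: no divisor's leading term divides it; move 8r² to the remainder.
  leading term r: no divisor's leading term divides it; move -52/3r to the remainder.
  leading term 1: no divisor's leading term divides it; move 12 to the remainder.
The remainder q²r² - 5/3q²r + 4qr² + ⅔p² - 20/3qr + 8r² - 52/3r + 12 is nonzero, so it would be added as the next basis element.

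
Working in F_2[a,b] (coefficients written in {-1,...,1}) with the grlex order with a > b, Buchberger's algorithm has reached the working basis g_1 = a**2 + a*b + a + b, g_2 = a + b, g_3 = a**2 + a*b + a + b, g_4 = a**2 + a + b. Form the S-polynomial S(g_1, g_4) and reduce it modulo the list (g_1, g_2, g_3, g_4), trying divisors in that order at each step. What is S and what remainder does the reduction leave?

lcm(LM(g_1), LM(g_4)) = a**2.
S = (lcm/LT(g_1))·g_1 − (lcm/LT(g_4))·g_4 = a*b.
Reduce S modulo (g_1, g_2, g_3, g_4) in that order:
  leading term a*b: subtract (b)·g_2 from a*b → b**2
  leading term b**2: no divisor's leading term divides it; move b**2 to the remainder.
The remainder b**2 is nonzero, so it would be added as the next basis element.

S(g_1, g_4) = a*b; remainder on division = b**2.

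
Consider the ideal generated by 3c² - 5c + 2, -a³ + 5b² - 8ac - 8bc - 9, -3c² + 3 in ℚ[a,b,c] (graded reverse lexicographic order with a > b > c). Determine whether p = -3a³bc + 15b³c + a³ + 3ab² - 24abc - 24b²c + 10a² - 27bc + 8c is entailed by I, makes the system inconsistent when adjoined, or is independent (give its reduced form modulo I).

-3a³bc + 15b³c + a³ + 3ab² - 24abc - 24b²c + 10a² - 27bc + 8c is independent of I; its normal form modulo I is 3ab² + 10a² + 5b² - 8a - 8b - 1.

First compute the reduced Gröbner basis of I by Buchberger's algorithm.
f_1 = 3c² - 5c + 2, LT = c².
f_2 = -a³ + 5b² - 8ac - 8bc - 9, LT = a³.
f_3 = -3c² + 3, LT = c².

S(f_1,f_3): lcm = c². S = -5/3c + 5/3.
  leading term c: no divisor's leading term divides it; move -5/3c to the remainder.
  leading term 1: no divisor's leading term divides it; move 5/3 to the remainder.
  remainder -5/3c + 5/3 ≠ 0; add h_4 = -5/3c + 5/3 to the basis.

The other S-polynomials (S(f_1,f_2), S(f_2,f_3), S(f_1,h_4), S(f_2,h_4), S(f_3,h_4)) all reduce to 0 modulo the current basis, so we have a Gröbner basis.
Inter-reduce: drop elements whose leading term is divisible by another's, tail-reduce, and make monic.
Reduced Gröbner basis: {a³ - 5b² + 8a + 8b + 9, c - 1}.
Label its elements g_1 = a³ - 5b² + 8a + 8b + 9, g_2 = c - 1.

Reduce p = -3a³bc + 15b³c + a³ + 3ab² - 24abc - 24b²c + 10a² - 27bc + 8c modulo G:
  leading term a³bc: subtract (-3bc)·g_1 from -3a³bc + 15b³c + a³ + 3ab² - 24abc - 24b²c + 10a² - 27bc + 8c → a³ + 3ab² + 10a² + 8c
  leading term a³: subtract (1)·g_1 from a³ + 3ab² + 10a² + 8c → 3ab² + 10a² + 5b² - 8a - 8b + 8c - 9
  leading term ab²: no divisor's leading term divides it; move 3ab² to the remainder.
  leading term a²: no divisor's leading term divides it; move 10a² to the remainder.
  leading term b²: no divisor's leading term divides it; move 5b² to the remainder.
  leading term a: no divisor's leading term divides it; move -8a to the remainder.
  leading term b: no divisor's leading term divides it; move -8b to the remainder.
  leading term c: subtract (8)·g_2 from 8c - 9 → -1
  leading term 1: no divisor's leading term divides it; move -1 to the remainder.
  normal form = 3ab² + 10a² + 5b² - 8a - 8b - 1.
The normal form is nonzero, so p ∉ I. Since p minus its normal form lies in I, I + (p) = I + (r) where r = 3ab² + 10a² + 5b² - 8a - 8b - 1; decide whether this ideal is the whole ring.
Run Buchberger on G together with r (pairs among the g_i already reduce to 0 since G is a Gröbner basis):
g_1 = a³ - 5b² + 8a + 8b + 9, LT = a³.
g_2 = c - 1, LT = c.
r = 3ab² + 10a² + 5b² - 8a - 8b - 1, LT = ab².

S(g_1,r): lcm = a³b². S = -10/3a⁴ - 5/3a²b² - 5b⁴ + 8/3a³ + 8/3a²b + 8ab² + 8b³ + ⅓a² + 9b².
  leading term a⁴: subtract (-10/3a)·g_1 from -10/3a⁴ - 5/3a²b² - 5b⁴ + 8/3a³ + 8/3a²b + 8ab² + 8b³ + ⅓a² + 9b² → -5/3a²b² - 5b⁴ + 8/3a³ + 8/3a²b - 26/3ab² + 8b³ + 27a² + 80/3ab + 9b² + 30a
  leading term a²b²: subtract (-5/9a)·r from -5/3a²b² - 5b⁴ + 8/3a³ + 8/3a²b - 26/3ab² + 8b³ + 27a² + 80/3ab + 9b² + 30a → -5b⁴ + 74/9a³ + 8/3a²b - 53/9ab² + 8b³ + 203/9a² + 200/9ab + 9b² + 265/9a
  leading term b⁴: no divisor's leading term divides it; move -5b⁴ to the remainder.
  leading term a³: subtract (74/9)·g_1 from 74/9a³ + 8/3a²b - 53/9ab² + 8b³ + 203/9a² + 200/9ab + 9b² + 265/9a → 8/3a²b - 53/9ab² + 8b³ + 203/9a² + 200/9ab + 451/9b² - 109/3a - 592/9b - 74
  leading term a²b: no divisor's leading term divides it; move 8/3a²b to the remainder.
  leading term ab²: subtract (-53/27)·r from -53/9ab² + 8b³ + 203/9a² + 200/9ab + 451/9b² - 109/3a - 592/9b - 74 → 8b³ + 1139/27a² + 200/9ab + 1618/27b² - 1405/27a - 2200/27b - 2051/27
  leading term b³: no divisor's leading term divides it; move 8b³ to the remainder.
  leading term a²: no divisor's leading term divides it; move 1139/27a² to the remainder.
  leading term ab: no divisor's leading term divides it; move 200/9ab to the remainder.
  leading term b²: no divisor's leading term divides it; move 1618/27b² to the remainder.
  leading term a: no divisor's leading term divides it; move -1405/27a to the remainder.
  leading term b: no divisor's leading term divides it; move -2200/27b to the remainder.
  leading term 1: no divisor's leading term divides it; move -2051/27 to the remainder.
  remainder -5b⁴ + 8/3a²b + 8b³ + 1139/27a² + 200/9ab + 1618/27b² - 1405/27a - 2200/27b - 2051/27 ≠ 0; add m_4 = -5b⁴ + 8/3a²b + 8b³ + 1139/27a² + 200/9ab + 1618/27b² - 1405/27a - 2200/27b - 2051/27 to the basis.

The other S-polynomials (S(g_1,g_2), S(g_2,r), S(g_1,m_4), S(g_2,m_4), S(r,m_4)) all reduce to 0 modulo the current basis, so we have a Gröbner basis.
Inter-reduce: drop elements whose leading term is divisible by another's, tail-reduce, and make monic.
Reduced Gröbner basis: {b⁴ - 8/15a²b - 8/5b³ - 1139/135a² - 40/9ab - 1618/135b² + 281/27a + 440/27b + 2051/135, a³ - 5b² + 8a + 8b + 9, ab² + 10/3a² + 5/3b² - 8/3a - 8/3b - ⅓, c - 1}.
The reduced Gröbner basis of I + (p) is {b⁴ - 8/15a²b - 8/5b³ - 1139/135a² - 40/9ab - 1618/135b² + 281/27a + 440/27b + 2051/135, a³ - 5b² + 8a + 8b + 9, ab² + 10/3a² + 5/3b² - 8/3a - 8/3b - ⅓, c - 1} ≠ {1}, a proper ideal, so the enlarged system stays consistent: p is independent of I, with normal form 3ab² + 10a² + 5b² - 8a - 8b - 1.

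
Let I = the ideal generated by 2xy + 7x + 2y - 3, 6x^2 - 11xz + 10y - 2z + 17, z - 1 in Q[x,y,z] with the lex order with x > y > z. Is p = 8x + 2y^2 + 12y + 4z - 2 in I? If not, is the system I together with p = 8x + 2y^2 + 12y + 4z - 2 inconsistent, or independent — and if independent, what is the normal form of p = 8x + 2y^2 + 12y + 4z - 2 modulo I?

8x + 2y^2 + 12y + 4z - 2 is independent of I; its normal form modulo I is -2/3y^2 - 88/15y - 26/5.

First compute the reduced Gröbner basis of I by Buchberger's algorithm.
f_1 = 2xy + 7x + 2y - 3, LT = xy.
f_2 = 6x^2 - 11xz + 10y - 2z + 17, LT = x^2.
f_3 = z - 1, LT = z.

S(f_1,f_2): lcm = x^2y. S = 7/2x^2 + 11/6xyz + xy - 3/2x - 5/3y^2 + 1/3yz - 17/6y.
  leading term x^2: subtract (7/12)·f_2 from 7/2x^2 + 11/6xyz + xy - 3/2x - 5/3y^2 + 1/3yz - 17/6y → 11/6xyz + xy + 77/12xz - 3/2x - 5/3y^2 + 1/3yz - 26/3y + 7/6z - 119/12
  leading term xyz: subtract (11/12z)·f_1 from 11/6xyz + xy + 77/12xz - 3/2x - 5/3y^2 + 1/3yz - 26/3y + 7/6z - 119/12 → xy - 3/2x - 5/3y^2 - 3/2yz - 26/3y + 47/12z - 119/12
  leading term xy: subtract (1/2)·f_1 from xy - 3/2x - 5/3y^2 - 3/2yz - 26/3y + 47/12z - 119/12 → -5x - 5/3y^2 - 3/2yz - 29/3y + 47/12z - 101/12
  leading term x: no divisor's leading term divides it; move -5x to the remainder.
  leading term y^2: no divisor's leading term divides it; move -5/3y^2 to the remainder.
  leading term yz: subtract (-3/2y)·f_3 from -3/2yz - 29/3y + 47/12z - 101/12 → -67/6y + 47/12z - 101/12
  leading term y: no divisor's leading term divides it; move -67/6y to the remainder.
  leading term z: subtract (47/12)·f_3 from 47/12z - 101/12 → -9/2
  leading term 1: no divisor's leading term divides it; move -9/2 to the remainder.
  remainder -5x - 5/3y^2 - 67/6y - 9/2 ≠ 0; add h_4 = -5x - 5/3y^2 - 67/6y - 9/2 to the basis.

S(f_1,h_4): lcm = xy. S = 7/2x - 1/3y^3 - 67/30y^2 + 1/10y - 3/2.
  leading term x: subtract (-7/10)·h_4 from 7/2x - 1/3y^3 - 67/30y^2 + 1/10y - 3/2 → -1/3y^3 - 17/5y^2 - 463/60y - 93/20
  leading term y^3: no divisor's leading term divides it; move -1/3y^3 to the remainder.
  leading term y^2: no divisor's leading term divides it; move -17/5y^2 to the remainder.
  leading term y: no divisor's leading term divides it; move -463/60y to the remainder.
  leading term 1: no divisor's leading term divides it; move -93/20 to the remainder.
  remainder -1/3y^3 - 17/5y^2 - 463/60y - 93/20 ≠ 0; add h_5 = -1/3y^3 - 17/5y^2 - 463/60y - 93/20 to the basis.

The other S-polynomials (S(f_1,f_3), S(f_2,f_3), S(f_2,h_4), S(f_3,h_4), S(f_1,h_5), S(f_2,h_5), S(f_3,h_5), S(h_4,h_5)) all reduce to 0 modulo the current basis, so we have a Gröbner basis.
Inter-reduce: drop elements whose leading term is divisible by another's, tail-reduce, and make monic.
Reduced Gröbner basis: {x + 1/3y^2 + 67/30y + 9/10, y^3 + 51/5y^2 + 463/20y + 279/20, z - 1}.
Label its elements g_1 = x + 1/3y^2 + 67/30y + 9/10, g_2 = y^3 + 51/5y^2 + 463/20y + 279/20, g_3 = z - 1.

Reduce p = 8x + 2y^2 + 12y + 4z - 2 modulo G:
  leading term x: subtract (8)·g_1 from 8x + 2y^2 + 12y + 4z - 2 → -2/3y^2 - 88/15y + 4z - 46/5
  leading term y^2: no divisor's leading term divides it; move -2/3y^2 to the remainder.
  leading term y: no divisor's leading term divides it; move -88/15y to the remainder.
  leading term z: subtract (4)·g_3 from 4z - 46/5 → -26/5
  leading term 1: no divisor's leading term divides it; move -26/5 to the remainder.
  normal form = -2/3y^2 - 88/15y - 26/5.
The normal form is nonzero, so p ∉ I. Since p minus its normal form lies in I, I + (p) = I + (r) where r = -2/3y^2 - 88/15y - 26/5; decide whether this ideal is the whole ring.
Run Buchberger on G together with r (pairs among the g_i already reduce to 0 since G is a Gröbner basis):
g_1 = x + 1/3y^2 + 67/30y + 9/10, LT = x.
g_2 = y^3 + 51/5y^2 + 463/20y + 279/20, LT = y^3.
g_3 = z - 1, LT = z.
r = -2/3y^2 - 88/15y - 26/5, LT = y^2.

S(g_2,r): lcm = y^3. S = 7/5y^2 + 307/20y + 279/20.
  leading term y^2: subtract (-21/10)·r from 7/5y^2 + 307/20y + 279/20 → 303/100y + 303/100
  leading term y: no divisor's leading term divides it; move 303/100y to the remainder.
  leading term 1: no divisor's leading term divides it; move 303/100 to the remainder.
  remainder 303/100y + 303/100 ≠ 0; add m_5 = 303/100y + 303/100 to the basis.

The other S-polynomials (S(g_1,g_2), S(g_1,g_3), S(g_1,r), S(g_2,g_3), S(g_3,r), S(g_1,m_5), S(g_2,m_5), S(g_3,m_5), S(r,m_5)) all reduce to 0 modulo the current basis, so we have a Gröbner basis.
Inter-reduce: drop elements whose leading term is divisible by another's, tail-reduce, and make monic.
Reduced Gröbner basis: {x - 1, y + 1, z - 1}.
The reduced Gröbner basis of I + (p) is {x - 1, y + 1, z - 1} ≠ {1}, a proper ideal, so the enlarged system stays consistent: p is independent of I, with normal form -2/3y^2 - 88/15y - 26/5.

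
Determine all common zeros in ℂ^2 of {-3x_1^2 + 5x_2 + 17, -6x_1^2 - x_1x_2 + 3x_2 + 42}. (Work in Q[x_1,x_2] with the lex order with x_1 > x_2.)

{(-3, 2), (-2 + sqrt(195)/3, 12 - 4*sqrt(195)/5), (-sqrt(195)/3 - 2, 4*sqrt(195)/5 + 12)}

Compute a lex Gröbner basis by Buchberger's algorithm.
f_1 = -3x_1^2 + 5x_2 + 17, LT = x_1^2.
f_2 = -6x_1^2 - x_1x_2 + 3x_2 + 42, LT = x_1^2.

S(f_1,f_2): lcm = x_1^2. S = -1/6x_1x_2 - 7/6x_2 + 4/3.
  leading term x_1x_2: no divisor's leading term divides it; move -1/6x_1x_2 to the remainder.
  leading term x_2: no divisor's leading term divides it; move -7/6x_2 to the remainder.
  leading term 1: no divisor's leading term divides it; move 4/3 to the remainder.
  remainder -1/6x_1x_2 - 7/6x_2 + 4/3 ≠ 0; add h_3 = -1/6x_1x_2 - 7/6x_2 + 4/3 to the basis.

S(f_1,h_3): lcm = x_1^2x_2. S = -7x_1x_2 + 8x_1 - 5/3x_2^2 - 17/3x_2.
  leading term x_1x_2: subtract (42)·h_3 from -7x_1x_2 + 8x_1 - 5/3x_2^2 - 17/3x_2 → 8x_1 - 5/3x_2^2 + 130/3x_2 - 56
  leading term x_1: no divisor's leading term divides it; move 8x_1 to the remainder.
  leading term x_2^2: no divisor's leading term divides it; move -5/3x_2^2 to the remainder.
  leading term x_2: no divisor's leading term divides it; move 130/3x_2 to the remainder.
  leading term 1: no divisor's leading term divides it; move -56 to the remainder.
  remainder 8x_1 - 5/3x_2^2 + 130/3x_2 - 56 ≠ 0; add h_4 = 8x_1 - 5/3x_2^2 + 130/3x_2 - 56 to the basis.

S(h_3,h_4): lcm = x_1x_2. S = 5/24x_2^3 - 65/12x_2^2 + 14x_2 - 8.
  leading term x_2^3: no divisor's leading term divides it; move 5/24x_2^3 to the remainder.
  leading term x_2^2: no divisor's leading term divides it; move -65/12x_2^2 to the remainder.
  leading term x_2: no divisor's leading term divides it; move 14x_2 to the remainder.
  leading term 1: no divisor's leading term divides it; move -8 to the remainder.
  remainder 5/24x_2^3 - 65/12x_2^2 + 14x_2 - 8 ≠ 0; add h_5 = 5/24x_2^3 - 65/12x_2^2 + 14x_2 - 8 to the basis.

The other S-polynomials (S(f_2,h_3), S(f_1,h_4), S(f_2,h_4), S(f_1,h_5), S(f_2,h_5), S(h_3,h_5), S(h_4,h_5)) all reduce to 0 modulo the current basis, so we have a Gröbner basis.
Inter-reduce: drop elements whose leading term is divisible by another's, tail-reduce, and make monic.
Reduced Gröbner basis: {x_1 - 5/24x_2^2 + 65/12x_2 - 7, x_2^3 - 26x_2^2 + 336/5x_2 - 192/5}.

The lex basis is triangular: the last element involves only x_2. Solving x_2^3 - 26x_2^2 + 336/5x_2 - 192/5 = 0 gives x_2 ∈ {2, 12 - 4*sqrt(195)/5, 4*sqrt(195)/5 + 12}; substituting each value into the earlier elements determines the remaining variables.
  x_2 = 2: the earlier basis element becomes x_1 + 3 = 0, giving x_1 = -3 — point (-3, 2).
  x_2 = 12 - 4*sqrt(195)/5: the earlier basis element becomes x_1 - sqrt(195)/3 + 2 = 0, giving x_1 = -2 + sqrt(195)/3 — point (-2 + sqrt(195)/3, 12 - 4*sqrt(195)/5).
  x_2 = 4*sqrt(195)/5 + 12: the earlier basis element becomes x_1 + 2 + sqrt(195)/3 = 0, giving x_1 = -sqrt(195)/3 - 2 — point (-sqrt(195)/3 - 2, 4*sqrt(195)/5 + 12).
Substituting each solution back into the original system confirms all equations vanish.
This is the nonlinear analogue of row-reducing a linear system.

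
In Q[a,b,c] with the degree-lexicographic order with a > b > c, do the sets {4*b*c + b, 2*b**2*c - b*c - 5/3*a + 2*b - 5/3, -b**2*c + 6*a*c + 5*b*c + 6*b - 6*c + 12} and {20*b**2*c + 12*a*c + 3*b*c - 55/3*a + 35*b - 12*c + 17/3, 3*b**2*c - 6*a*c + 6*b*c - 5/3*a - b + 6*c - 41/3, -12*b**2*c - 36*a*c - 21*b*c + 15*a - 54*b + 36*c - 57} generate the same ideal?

Yes, the ideals are equal.

Two ideals are equal iff their reduced Gröbner bases coincide (the reduced basis is unique for a fixed ordering).
Buchberger on the first generating set:
f_1 = 4*b*c + b, LT = b*c.
f_2 = 2*b**2*c - b*c - 5/3*a + 2*b - 5/3, LT = b**2*c.
f_3 = -b**2*c + 6*a*c + 5*b*c + 6*b - 6*c + 12, LT = b**2*c.

S(f_1,f_2): lcm = b**2*c. S = 1/4*b**2 + 1/2*b*c + 5/6*a - b + 5/6.
  reduce S modulo (f_1, f_2, f_3):
  remainder 1/4*b**2 + 5/6*a - 9/8*b + 5/6 ≠ 0; add g_4 = 1/4*b**2 + 5/6*a - 9/8*b + 5/6 to the basis.

S(f_1,f_3): lcm = b**2*c. S = 6*a*c + 1/4*b**2 + 5*b*c + 6*b - 6*c + 12.
  reduce S modulo (f_1, f_2, f_3, g_4):
  remainder 6*a*c - 5/6*a + 47/8*b - 6*c + 67/6 ≠ 0; add g_5 = 6*a*c - 5/6*a + 47/8*b - 6*c + 67/6 to the basis.

S(f_1,g_4): lcm = b**2*c. S = -10/3*a*c + 1/4*b**2 + 9/2*b*c - 10/3*c.
  reduce S modulo (f_1, f_2, f_3, g_4, g_5):
  remainder -35/27*a + 235/72*b - 20/3*c + 145/27 ≠ 0; add g_6 = -35/27*a + 235/72*b - 20/3*c + 145/27 to the basis.

S(g_5,g_6): lcm = a*c. S = 141/56*b*c - 36/7*c**2 - 5/36*a + 47/48*b + 22/7*c + 67/36.
  reduce S modulo (f_1, f_2, f_3, g_4, g_5, g_6):
  remainder -36/7*c**2 + 27/7*c + 9/7 ≠ 0; add g_7 = -36/7*c**2 + 27/7*c + 9/7 to the basis.

The other S-polynomials (S(f_2,f_3), S(f_2,g_4), S(f_3,g_4), S(f_1,g_5), S(f_2,g_5), S(f_3,g_5), S(g_4,g_5), S(f_1,g_6), S(f_2,g_6), S(f_3,g_6), S(g_4,g_6), S(f_1,g_7), S(f_2,g_7), S(f_3,g_7), S(g_4,g_7), S(g_5,g_7), S(g_6,g_7)) all reduce to 0 modulo the current basis, so we have a Gröbner basis.
Inter-reduce: drop elements whose leading term is divisible by another's, tail-reduce, and make monic.
Reduced Gröbner basis: {b**2 + 109/28*b - 120/7*c + 120/7, b*c + 1/4*b, c**2 - 3/4*c - 1/4, a - 141/56*b + 36/7*c - 29/7}.

Buchberger on the second generating set:
h_1 = 20*b**2*c + 12*a*c + 3*b*c - 55/3*a + 35*b - 12*c + 17/3, LT = b**2*c.
h_2 = 3*b**2*c - 6*a*c + 6*b*c - 5/3*a - b + 6*c - 41/3, LT = b**2*c.
h_3 = -12*b**2*c - 36*a*c - 21*b*c + 15*a - 54*b + 36*c - 57, LT = b**2*c.

S(h_1,h_2): lcm = b**2*c. S = 13/5*a*c - 37/20*b*c - 13/36*a + 25/12*b - 13/5*c + 871/180.
  reduce S modulo (h_1, h_2, h_3):
  remainder 13/5*a*c - 37/20*b*c - 13/36*a + 25/12*b - 13/5*c + 871/180 ≠ 0; add k_4 = 13/5*a*c - 37/20*b*c - 13/36*a + 25/12*b - 13/5*c + 871/180 to the basis.

S(h_1,h_3): lcm = b**2*c. S = -12/5*a*c - 8/5*b*c + 1/3*a - 11/4*b + 12/5*c - 67/15.
  reduce S modulo (h_1, h_2, h_3, k_4):
  remainder -43/13*b*c - 43/52*b ≠ 0; add k_5 = -43/13*b*c - 43/52*b to the basis.

S(h_1,k_4): lcm = a*b**2*c. S = 37/52*b**3*c + 3/5*a**2*c + 5/36*a*b**2 + 3/20*a*b*c - 125/156*b**3 + b**2*c - 11/12*a**2 + 7/4*a*b - 3/5*a*c - 67/36*b**2 + 17/60*a.
  reduce S modulo (h_1, h_2, h_3, k_4, k_5):
  remainder 5/36*a*b**2 - 125/156*b**3 - 5/6*a**2 + 101/52*a*b - 755/234*b**2 - 7/4*b + 5/6 ≠ 0; add k_6 = 5/36*a*b**2 - 125/156*b**3 - 5/6*a**2 + 101/52*a*b - 755/234*b**2 - 7/4*b + 5/6 to the basis.

S(h_3,k_4): lcm = a*b**2*c. S = 37/52*b**3*c + 3*a**2*c + 5/36*a*b**2 + 7/4*a*b*c - 125/156*b**3 + b**2*c - 5/4*a**2 + 9/2*a*b - 3*a*c - 67/36*b**2 + 19/4*a.
  reduce S modulo (h_1, h_2, h_3, k_4, k_5, k_6):
  remainder 301/234*a*b - 5375/2028*b**2 + 7955/4056*a - 468743/48672*b + 7955/4056 ≠ 0; add k_7 = 301/234*a*b - 5375/2028*b**2 + 7955/4056*a - 468743/48672*b + 7955/4056 to the basis.

S(h_1,k_5): lcm = b**2*c. S = 3/5*a*c - 1/4*b**2 + 3/20*b*c - 11/12*a + 7/4*b - 3/5*c + 17/60.
  reduce S modulo (h_1, h_2, h_3, k_4, k_5, k_6, k_7):
  remainder -1/4*b**2 - 5/6*a + 9/8*b - 5/6 ≠ 0; add k_8 = -1/4*b**2 - 5/6*a + 9/8*b - 5/6 to the basis.

S(k_5,k_6): lcm = a*b**2*c. S = 75/13*b**3*c + 6*a**2*c + 1/4*a*b**2 - 909/65*a*b*c + 302/13*b**2*c + 63/5*b*c - 6*c.
  reduce S modulo (h_1, h_2, h_3, k_4, k_5, k_6, k_7, k_8):
  remainder 7/3*a**2 + 26191/672*a - 93483/896*b + 24623/672 ≠ 0; add k_9 = 7/3*a**2 + 26191/672*a - 93483/896*b + 24623/672 to the basis.

S(k_4,k_7): lcm = a*b*c. S = 491/364*b**2*c - 5/36*a*b - 555/364*a*c + 125/156*b**2 + 9445/1456*b*c + 67/36*b - 555/364*c.
  reduce S modulo (h_1, h_2, h_3, k_4, k_5, k_6, k_7, k_8, k_9):
  remainder -185/312*a + 8695/5824*b - 555/182*c + 5365/2184 ≠ 0; add k_10 = -185/312*a + 8695/5824*b - 555/182*c + 5365/2184 to the basis.

S(k_4,k_10): lcm = a*c. S = 1315/728*b*c - 36/7*c**2 - 5/36*a + 125/156*b + 22/7*c + 67/36.
  reduce S modulo (h_1, h_2, h_3, k_4, k_5, k_6, k_7, k_8, k_9, k_10):
  remainder -36/7*c**2 + 27/7*c + 9/7 ≠ 0; add k_11 = -36/7*c**2 + 27/7*c + 9/7 to the basis.

The other S-polynomials (S(h_2,h_3), S(h_2,k_4), S(h_2,k_5), S(h_3,k_5), S(k_4,k_5), S(h_1,k_6), S(h_2,k_6), S(h_3,k_6), S(k_4,k_6), S(h_1,k_7), S(h_2,k_7), S(h_3,k_7), S(k_5,k_7), S(k_6,k_7), S(h_1,k_8), S(h_2,k_8), S(h_3,k_8), S(k_4,k_8), S(k_5,k_8), S(k_6,k_8), S(k_7,k_8), S(h_1,k_9), S(h_2,k_9), S(h_3,k_9), S(k_4,k_9), S(k_5,k_9), S(k_6,k_9), S(k_7,k_9), S(k_8,k_9), S(h_1,k_10), S(h_2,k_10), S(h_3,k_10), S(k_5,k_10), S(k_6,k_10), S(k_7,k_10), S(k_8,k_10), S(k_9,k_10), S(h_1,k_11), S(h_2,k_11), S(h_3,k_11), S(k_4,k_11), S(k_5,k_11), S(k_6,k_11), S(k_7,k_11), S(k_8,k_11), S(k_9,k_11), S(k_10,k_11)) all reduce to 0 modulo the current basis, so we have a Gröbner basis.
Inter-reduce: drop elements whose leading term is divisible by another's, tail-reduce, and make monic.
Reduced Gröbner basis: {b**2 + 109/28*b - 120/7*c + 120/7, b*c + 1/4*b, c**2 - 3/4*c - 1/4, a - 141/56*b + 36/7*c - 29/7}.

These coincide, so the ideals are equal.
The same test decides containment: I ⊆ J iff every generator of I reduces to 0 modulo a Gröbner basis of J.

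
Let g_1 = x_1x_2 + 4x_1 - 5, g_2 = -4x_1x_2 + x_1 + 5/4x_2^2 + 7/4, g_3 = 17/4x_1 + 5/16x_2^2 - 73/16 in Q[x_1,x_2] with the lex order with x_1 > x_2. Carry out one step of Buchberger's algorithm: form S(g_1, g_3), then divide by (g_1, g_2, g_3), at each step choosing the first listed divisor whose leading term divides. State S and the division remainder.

lcm(LM(g_1), LM(g_3)) = x_1x_2.
S = (lcm/LT(g_1))·g_1 − (lcm/LT(g_3))·g_3 = 4x_1 - 5/68x_2^3 + 73/68x_2 - 5.
Reduce S modulo (g_1, g_2, g_3) in that order:
  leading term x_1: subtract (16/17)·g_3 from 4x_1 - 5/68x_2^3 + 73/68x_2 - 5 → -5/68x_2^3 - 5/17x_2^2 + 73/68x_2 - 12/17
  leading term x_2^3: no divisor's leading term divides it; move -5/68x_2^3 to the remainder.
  leading term x_2^2: no divisor's leading term divides it; move -5/17x_2^2 to the remainder.
  leading term x_2: no divisor's leading term divides it; move 73/68x_2 to the remainder.
  leading term 1: no divisor's leading term divides it; move -12/17 to the remainder.
The remainder -5/68x_2^3 - 5/17x_2^2 + 73/68x_2 - 12/17 is nonzero, so it would be added as the next basis element.

S(g_1, g_3) = 4x_1 - 5/68x_2^3 + 73/68x_2 - 5; remainder on division = -5/68x_2^3 - 5/17x_2^2 + 73/68x_2 - 12/17.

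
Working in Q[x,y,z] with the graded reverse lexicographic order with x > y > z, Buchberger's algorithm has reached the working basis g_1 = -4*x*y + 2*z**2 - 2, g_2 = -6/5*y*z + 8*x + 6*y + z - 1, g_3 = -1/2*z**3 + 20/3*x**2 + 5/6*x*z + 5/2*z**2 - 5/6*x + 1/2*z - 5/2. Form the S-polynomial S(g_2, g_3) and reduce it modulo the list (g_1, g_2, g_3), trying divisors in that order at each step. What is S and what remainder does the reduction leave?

lcm(LM(g_2), LM(g_3)) = y*z**3.
S = (lcm/LT(g_2))·g_2 − (lcm/LT(g_3))·g_3 = 40/3*x**2*y + 5/3*x*y*z - 20/3*x*z**2 - 5/6*z**3 - 5/3*x*y + y*z + 5/6*z**2 - 5*y.
Reduce S modulo (g_1, g_2, g_3) in that order:
  leading term x**2*y: subtract (-10/3*x)·g_1 from 40/3*x**2*y + 5/3*x*y*z - 20/3*x*z**2 - 5/6*z**3 - 5/3*x*y + y*z + 5/6*z**2 - 5*y → 5/3*x*y*z - 5/6*z**3 - 5/3*x*y + y*z + 5/6*z**2 - 20/3*x - 5*y
  leading term x*y*z: subtract (-5/12*z)·g_1 from 5/3*x*y*z - 5/6*z**3 - 5/3*x*y + y*z + 5/6*z**2 - 20/3*x - 5*y → -5/3*x*y + y*z + 5/6*z**2 - 20/3*x - 5*y - 5/6*z
  leading term x*y: subtract (5/12)·g_1 from -5/3*x*y + y*z + 5/6*z**2 - 20/3*x - 5*y - 5/6*z → y*z - 20/3*x - 5*y - 5/6*z + 5/6
  leading term y*z: subtract (-5/6)·g_2 from y*z - 20/3*x - 5*y - 5/6*z + 5/6 → 0
The remainder is 0, so this S-polynomial contributes no new basis element.

S(g_2, g_3) = 40/3*x**2*y + 5/3*x*y*z - 20/3*x*z**2 - 5/6*z**3 - 5/3*x*y + y*z + 5/6*z**2 - 5*y; remainder on division = 0.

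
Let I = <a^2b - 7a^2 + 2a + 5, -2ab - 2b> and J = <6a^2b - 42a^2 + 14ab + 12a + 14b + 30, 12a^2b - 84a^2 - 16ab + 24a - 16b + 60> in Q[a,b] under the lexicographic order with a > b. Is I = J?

Yes, the ideals are equal.

For a fixed monomial order, each ideal has a unique reduced Gröbner basis; comparing bases decides equality.
Buchberger on the first generating set:
f_1 = a^2b - 7a^2 + 2a + 5, LT = a^2b.
f_2 = -2ab - 2b, LT = ab.

S(f_1,f_2): lcm = a^2b. S = -7a^2 - ab + 2a + 5.
  leading term a^2: no divisor's leading term divides it; move -7a^2 to the remainder.
  leading term ab: subtract (1/2)·f_2 from -ab + 2a + 5 → 2a + b + 5
  leading term a: no divisor's leading term divides it; move 2a to the remainder.
  leading term b: no divisor's leading term divides it; move b to the remainder.
  leading term 1: no divisor's leading term divides it; move 5 to the remainder.
  remainder -7a^2 + 2a + b + 5 ≠ 0; add g_3 = -7a^2 + 2a + b + 5 to the basis.

S(f_1,g_3): lcm = a^2b. S = -7a^2 + 2/7ab + 2a + 1/7b^2 + 5/7b + 5.
  leading term a^2: subtract (1)·g_3 from -7a^2 + 2/7ab + 2a + 1/7b^2 + 5/7b + 5 → 2/7ab + 1/7b^2 - 2/7b
  leading term ab: subtract (-1/7)·f_2 from 2/7ab + 1/7b^2 - 2/7b → 1/7b^2 - 4/7b
  leading term b^2: no divisor's leading term divides it; move 1/7b^2 to the remainder.
  leading term b: no divisor's leading term divides it; move -4/7b to the remainder.
  remainder 1/7b^2 - 4/7b ≠ 0; add g_4 = 1/7b^2 - 4/7b to the basis.

The other S-polynomials (S(f_2,g_3), S(f_1,g_4), S(f_2,g_4), S(g_3,g_4)) all reduce to 0 modulo the current basis, so we have a Gröbner basis.
Inter-reduce: drop elements whose leading term is divisible by another's, tail-reduce, and make monic.
Reduced Gröbner basis: {a^2 - 2/7a - 1/7b - 5/7, ab + b, b^2 - 4b}.

Buchberger on the second generating set:
h_1 = 6a^2b - 42a^2 + 14ab + 12a + 14b + 30, LT = a^2b.
h_2 = 12a^2b - 84a^2 - 16ab + 24a - 16b + 60, LT = a^2b.

S(h_1,h_2): lcm = a^2b. S = 11/3ab + 11/3b.
  leading term ab: no divisor's leading term divides it; move 11/3ab to the remainder.
  leading term b: no divisor's leading term divides it; move 11/3b to the remainder.
  remainder 11/3ab + 11/3b ≠ 0; add k_3 = 11/3ab + 11/3b to the basis.

S(h_1,k_3): lcm = a^2b. S = -7a^2 + 4/3ab + 2a + 7/3b + 5.
  leading term a^2: no divisor's leading term divides it; move -7a^2 to the remainder.
  leading term ab: subtract (4/11)·k_3 from 4/3ab + 2a + 7/3b + 5 → 2a + b + 5
  leading term a: no divisor's leading term divides it; move 2a to the remainder.
  leading term b: no divisor's leading term divides it; move b to the remainder.
  leading term 1: no divisor's leading term divides it; move 5 to the remainder.
  remainder -7a^2 + 2a + b + 5 ≠ 0; add k_4 = -7a^2 + 2a + b + 5 to the basis.

S(h_1,k_4): lcm = a^2b. S = -7a^2 + 55/21ab + 2a + 1/7b^2 + 64/21b + 5.
  leading term a^2: subtract (1)·k_4 from -7a^2 + 55/21ab + 2a + 1/7b^2 + 64/21b + 5 → 55/21ab + 1/7b^2 + 43/21b
  leading term ab: subtract (5/7)·k_3 from 55/21ab + 1/7b^2 + 43/21b → 1/7b^2 - 4/7b
  leading term b^2: no divisor's leading term divides it; move 1/7b^2 to the remainder.
  leading term b: no divisor's leading term divides it; move -4/7b to the remainder.
  remainder 1/7b^2 - 4/7b ≠ 0; add k_5 = 1/7b^2 - 4/7b to the basis.

The other S-polynomials (S(h_2,k_3), S(h_2,k_4), S(k_3,k_4), S(h_1,k_5), S(h_2,k_5), S(k_3,k_5), S(k_4,k_5)) all reduce to 0 modulo the current basis, so we have a Gröbner basis.
Inter-reduce: drop elements whose leading term is divisible by another's, tail-reduce, and make monic.
Reduced Gröbner basis: {a^2 - 2/7a - 1/7b - 5/7, ab + b, b^2 - 4b}.

Same reduced basis, so the two generating sets span the same ideal.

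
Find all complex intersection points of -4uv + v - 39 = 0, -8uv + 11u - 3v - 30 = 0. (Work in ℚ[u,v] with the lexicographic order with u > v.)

Compute a lex Gröbner basis by Buchberger's algorithm.
f_1 = -4uv + v - 39, LT = uv.
f_2 = -8uv + 11u - 3v - 30, LT = uv.

S(f_1,f_2): lcm = uv. S = 11/8u - ⅝v + 6.
  reduce S modulo (f_1, f_2):
  remainder 11/8u - ⅝v + 6 ≠ 0; add h_3 = 11/8u - ⅝v + 6 to the basis.

S(f_1,h_3): lcm = uv. S = 5/11v² - 203/44v + 39/4.
  reduce S modulo (f_1, f_2, h_3):
  remainder 5/11v² - 203/44v + 39/4 ≠ 0; add h_4 = 5/11v² - 203/44v + 39/4 to the basis.

The other S-polynomials (S(f_2,h_3), S(f_1,h_4), S(f_2,h_4), S(h_3,h_4)) all reduce to 0 modulo the current basis, so we have a Gröbner basis.
Inter-reduce: drop elements whose leading term is divisible by another's, tail-reduce, and make monic.
Reduced Gröbner basis: {u - 5/11v + 48/11, v² - 203/20v + 429/20}.

The lex basis is triangular: the last element involves only v. Solving v² - 203/20v + 429/20 = 0 gives v ∈ {3, 143/20}; substituting each value into the earlier elements determines the remaining variables.
  v = 3: the earlier basis element becomes u + 3 = 0, giving u = -3 — point (-3, 3).
  v = 143/20: the earlier basis element becomes u + 49/44 = 0, giving u = -49/44 — point (-49/44, 143/20).
A lex Gröbner basis triangularizes the system, enabling back-substitution.

{(-3, 3), (-49/44, 143/20)}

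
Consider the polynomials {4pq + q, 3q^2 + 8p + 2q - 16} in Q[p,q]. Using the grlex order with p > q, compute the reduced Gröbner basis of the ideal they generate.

G = {p^2 - 7/4p - 1/2, pq + 1/4q, q^2 + 8/3p + 2/3q - 16/3}

f_1 = 4pq + q, LT = pq.
f_2 = 3q^2 + 8p + 2q - 16, LT = q^2.

S(f_1,f_2): lcm = pq^2. S = -8/3p^2 - 2/3pq + 1/4q^2 + 16/3p.
  leading term p^2: no divisor's leading term divides it; move -8/3p^2 to the remainder.
  leading term pq: subtract (-1/6)·f_1 from -2/3pq + 1/4q^2 + 16/3p → 1/4q^2 + 16/3p + 1/6q
  leading term q^2: subtract (1/12)·f_2 from 1/4q^2 + 16/3p + 1/6q → 14/3p + 4/3
  leading term p: no divisor's leading term divides it; move 14/3p to the remainder.
  leading term 1: no divisor's leading term divides it; move 4/3 to the remainder.
  remainder -8/3p^2 + 14/3p + 4/3 ≠ 0; add g_3 = -8/3p^2 + 14/3p + 4/3 to the basis.

S(f_1,g_3): lcm = p^2q. S = 2pq + 1/2q.
  leading term pq: subtract (1/2)·f_1 from 2pq + 1/2q → 0
  remainder 0.

S(f_2,g_3): leading monomials are coprime, so the S-polynomial reduces to 0 (Buchberger's first criterion).
Every S-polynomial of the final basis reduces to 0, so we have a Gröbner basis.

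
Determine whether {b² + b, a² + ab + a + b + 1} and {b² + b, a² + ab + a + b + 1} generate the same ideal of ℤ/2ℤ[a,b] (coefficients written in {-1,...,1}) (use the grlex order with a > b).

Two ideals are equal iff their reduced Gröbner bases coincide (the reduced basis is unique for a fixed ordering).
Buchberger on the first generating set:
f_1 = b² + b, LT = b².
f_2 = a² + ab + a + b + 1, LT = a².

The S-polynomials (S(f_1,f_2)) all reduce to 0 modulo the current basis, so we have a Gröbner basis.
Inter-reduce: drop elements whose leading term is divisible by another's, tail-reduce, and make monic.
Reduced Gröbner basis: {a² + ab + a + b + 1, b² + b}.

Buchberger on the second generating set:
h_1 = b² + b, LT = b².
h_2 = a² + ab + a + b + 1, LT = a².

The S-polynomials (S(h_1,h_2)) all reduce to 0 modulo the current basis, so we have a Gröbner basis.
Inter-reduce: drop elements whose leading term is divisible by another's, tail-reduce, and make monic.
Reduced Gröbner basis: {a² + ab + a + b + 1, b² + b}.

The two bases agree; hence the ideals are identical.

Yes, the ideals are equal.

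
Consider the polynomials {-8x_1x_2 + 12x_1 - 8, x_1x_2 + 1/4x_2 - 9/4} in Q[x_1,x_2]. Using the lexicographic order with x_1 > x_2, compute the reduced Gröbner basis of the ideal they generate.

G = {x_1 + 1/6x_2 - 13/6, x_2^2 - 29/2x_2 + 27/2}

f_1 = -8x_1x_2 + 12x_1 - 8, LT = x_1x_2.
f_2 = x_1x_2 + 1/4x_2 - 9/4, LT = x_1x_2.

S(f_1,f_2): lcm = x_1x_2. S = -3/2x_1 - 1/4x_2 + 13/4.
  leading term x_1: no divisor's leading term divides it; move -3/2x_1 to the remainder.
  leading term x_2: no divisor's leading term divides it; move -1/4x_2 to the remainder.
  leading term 1: no divisor's leading term divides it; move 13/4 to the remainder.
  remainder -3/2x_1 - 1/4x_2 + 13/4 ≠ 0; add g_3 = -3/2x_1 - 1/4x_2 + 13/4 to the basis.

S(f_1,g_3): lcm = x_1x_2. S = -3/2x_1 - 1/6x_2^2 + 13/6x_2 + 1.
  leading term x_1: subtract (1)·g_3 from -3/2x_1 - 1/6x_2^2 + 13/6x_2 + 1 → -1/6x_2^2 + 29/12x_2 - 9/4
  leading term x_2^2: no divisor's leading term divides it; move -1/6x_2^2 to the remainder.
  leading term x_2: no divisor's leading term divides it; move 29/12x_2 to the remainder.
  leading term 1: no divisor's leading term divides it; move -9/4 to the remainder.
  remainder -1/6x_2^2 + 29/12x_2 - 9/4 ≠ 0; add g_4 = -1/6x_2^2 + 29/12x_2 - 9/4 to the basis.

The other S-polynomials (S(f_2,g_3), S(f_1,g_4), S(f_2,g_4), S(g_3,g_4)) all reduce to 0 modulo the current basis, so we have a Gröbner basis.
Inter-reduce: drop elements whose leading term is divisible by another's, tail-reduce, and make monic.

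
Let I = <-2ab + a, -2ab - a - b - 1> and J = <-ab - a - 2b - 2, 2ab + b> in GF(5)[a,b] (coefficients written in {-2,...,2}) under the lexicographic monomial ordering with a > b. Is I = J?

No, the ideals differ.

Equality of ideals is decidable: compute both reduced Gröbner bases (unique for the ordering) and check whether they agree.
Buchberger on the first generating set:
f_1 = -2ab + a, LT = ab.
f_2 = -2ab - a - b - 1, LT = ab.

S(f_1,f_2): lcm = ab. S = -a + 2b + 2.
  leading term a: no divisor's leading term divides it; move -a to the remainder.
  leading term b: no divisor's leading term divides it; move 2b to the remainder.
  leading term 1: no divisor's leading term divides it; move 2 to the remainder.
  remainder -a + 2b + 2 ≠ 0; add g_3 = -a + 2b + 2 to the basis.

S(f_1,g_3): lcm = ab. S = 2a + 2b^2 + 2b.
  leading term a: subtract (-2)·g_3 from 2a + 2b^2 + 2b → 2b^2 + b - 1
  leading term b^2: no divisor's leading term divides it; move 2b^2 to the remainder.
  leading term b: no divisor's leading term divides it; move b to the remainder.
  leading term 1: no divisor's leading term divides it; move -1 to the remainder.
  remainder 2b^2 + b - 1 ≠ 0; add g_4 = 2b^2 + b - 1 to the basis.

S(f_2,g_3): lcm = ab. S = -2a + 2b^2 - 2.
  leading term a: subtract (2)·g_3 from -2a + 2b^2 - 2 → 2b^2 + b - 1
  leading term b^2: subtract (1)·g_4 from 2b^2 + b - 1 → 0
  remainder 0.

S(f_1,g_4): lcm = ab^2. S = -ab - 2a.
  leading term ab: subtract (-2)·f_1 from -ab - 2a → 0
  remainder 0.

S(f_2,g_4): lcm = ab^2. S = -2a - 2b^2 - 2b.
  leading term a: subtract (2)·g_3 from -2a - 2b^2 - 2b → -2b^2 - b + 1
  leading term b^2: subtract (-1)·g_4 from -2b^2 - b + 1 → 0
  remainder 0.

S(g_3,g_4): leading monomials are coprime, so the S-polynomial reduces to 0 (Buchberger's first criterion).
Every S-polynomial of the final basis reduces to 0, so we have a Gröbner basis.
Inter-reduce: drop elements whose leading term is divisible by another's, tail-reduce, and make monic.
Reduced Gröbner basis: {a - 2b - 2, b^2 - 2b + 2}.

Buchberger on the second generating set:
h_1 = -ab - a - 2b - 2, LT = ab.
h_2 = 2ab + b, LT = ab.

S(h_1,h_2): lcm = ab. S = a - b + 2.
  leading term a: no divisor's leading term divides it; move a to the remainder.
  leading term b: no divisor's leading term divides it; move -b to the remainder.
  leading term 1: no divisor's leading term divides it; move 2 to the remainder.
  remainder a - b + 2 ≠ 0; add k_3 = a - b + 2 to the basis.

S(h_1,k_3): lcm = ab. S = a + b^2 + 2.
  leading term a: subtract (1)·k_3 from a + b^2 + 2 → b^2 + b
  leading term b^2: no divisor's leading term divides it; move b^2 to the remainder.
  leading term b: no divisor's leading term divides it; move b to the remainder.
  remainder b^2 + b ≠ 0; add k_4 = b^2 + b to the basis.

S(h_2,k_3): lcm = ab. S = b^2 + b.
  leading term b^2: subtract (1)·k_4 from b^2 + b → 0
  remainder 0.

S(h_1,k_4): lcm = ab^2. S = 2b^2 + 2b.
  leading term b^2: subtract (2)·k_4 from 2b^2 + 2b → 0
  remainder 0.

S(h_2,k_4): lcm = ab^2. S = -ab - 2b^2.
  leading term ab: subtract (1)·h_1 from -ab - 2b^2 → a - 2b^2 + 2b + 2
  leading term a: subtract (1)·k_3 from a - 2b^2 + 2b + 2 → -2b^2 - 2b
  leading term b^2: subtract (-2)·k_4 from -2b^2 - 2b → 0
  remainder 0.

S(k_3,k_4): leading monomials are coprime, so the S-polynomial reduces to 0 (Buchberger's first criterion).
Every S-polynomial of the final basis reduces to 0, so we have a Gröbner basis.
Inter-reduce: drop elements whose leading term is divisible by another's, tail-reduce, and make monic.
Reduced Gröbner basis: {a - b + 2, b^2 + b}.

Since the reduced bases disagree, the two ideals are not the same.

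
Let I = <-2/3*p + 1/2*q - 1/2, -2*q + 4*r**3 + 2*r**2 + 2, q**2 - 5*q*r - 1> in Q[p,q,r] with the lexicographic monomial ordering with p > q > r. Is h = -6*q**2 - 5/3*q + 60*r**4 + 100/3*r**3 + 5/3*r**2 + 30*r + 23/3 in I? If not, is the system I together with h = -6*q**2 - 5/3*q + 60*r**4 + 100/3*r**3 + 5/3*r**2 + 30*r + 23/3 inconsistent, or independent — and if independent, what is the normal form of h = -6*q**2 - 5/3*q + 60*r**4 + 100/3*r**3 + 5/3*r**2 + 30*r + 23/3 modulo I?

First compute the reduced Gröbner basis of I by Buchberger's algorithm.
f_1 = -2/3*p + 1/2*q - 1/2, LT = p.
f_2 = -2*q + 4*r**3 + 2*r**2 + 2, LT = q.
f_3 = q**2 - 5*q*r - 1, LT = q**2.

S(f_2,f_3): lcm = q**2. S = -2*q*r**3 - q*r**2 + 5*q*r - q + 1.
  leading term q*r**3: subtract (r**3)·f_2 from -2*q*r**3 - q*r**2 + 5*q*r - q + 1 → -q*r**2 + 5*q*r - q - 4*r**6 - 2*r**5 - 2*r**3 + 1
  leading term q*r**2: subtract (1/2*r**2)·f_2 from -q*r**2 + 5*q*r - q - 4*r**6 - 2*r**5 - 2*r**3 + 1 → 5*q*r - q - 4*r**6 - 4*r**5 - r**4 - 2*r**3 - r**2 + 1
  leading term q*r: subtract (-5/2*r)·f_2 from 5*q*r - q - 4*r**6 - 4*r**5 - r**4 - 2*r**3 - r**2 + 1 → -q - 4*r**6 - 4*r**5 + 9*r**4 + 3*r**3 - r**2 + 5*r + 1
  leading term q: subtract (1/2)·f_2 from -q - 4*r**6 - 4*r**5 + 9*r**4 + 3*r**3 - r**2 + 5*r + 1 → -4*r**6 - 4*r**5 + 9*r**4 + r**3 - 2*r**2 + 5*r
  leading term r**6: no divisor's leading term divides it; move -4*r**6 to the remainder.
  leading term r**5: no divisor's leading term divides it; move -4*r**5 to the remainder.
  leading term r**4: no divisor's leading term divides it; move 9*r**4 to the remainder.
  leading term r**3: no divisor's leading term divides it; move r**3 to the remainder.
  leading term r**2: no divisor's leading term divides it; move -2*r**2 to the remainder.
  leading term r: no divisor's leading term divides it; move 5*r to the remainder.
  remainder -4*r**6 - 4*r**5 + 9*r**4 + r**3 - 2*r**2 + 5*r ≠ 0; add k_4 = -4*r**6 - 4*r**5 + 9*r**4 + r**3 - 2*r**2 + 5*r to the basis.

The other S-polynomials (S(f_1,f_2), S(f_1,f_3), S(f_1,k_4), S(f_2,k_4), S(f_3,k_4)) all reduce to 0 modulo the current basis, so we have a Gröbner basis.
Inter-reduce: drop elements whose leading term is divisible by another's, tail-reduce, and make monic.
Reduced Gröbner basis: {p - 3/2*r**3 - 3/4*r**2, q - 2*r**3 - r**2 - 1, r**6 + r**5 - 9/4*r**4 - 1/4*r**3 + 1/2*r**2 - 5/4*r}.
Label its elements g_1 = p - 3/2*r**3 - 3/4*r**2, g_2 = q - 2*r**3 - r**2 - 1, g_3 = r**6 + r**5 - 9/4*r**4 - 1/4*r**3 + 1/2*r**2 - 5/4*r.

Reduce h = -6*q**2 - 5/3*q + 60*r**4 + 100/3*r**3 + 5/3*r**2 + 30*r + 23/3 modulo G:
  leading term q**2: subtract (-6*q)·g_2 from -6*q**2 - 5/3*q + 60*r**4 + 100/3*r**3 + 5/3*r**2 + 30*r + 23/3 → -12*q*r**3 - 6*q*r**2 - 23/3*q + 60*r**4 + 100/3*r**3 + 5/3*r**2 + 30*r + 23/3
  leading term q*r**3: subtract (-12*r**3)·g_2 from -12*q*r**3 - 6*q*r**2 - 23/3*q + 60*r**4 + 100/3*r**3 + 5/3*r**2 + 30*r + 23/3 → -6*q*r**2 - 23/3*q - 24*r**6 - 12*r**5 + 60*r**4 + 64/3*r**3 + 5/3*r**2 + 30*r + 23/3
  leading term q*r**2: subtract (-6*r**2)·g_2 from -6*q*r**2 - 23/3*q - 24*r**6 - 12*r**5 + 60*r**4 + 64/3*r**3 + 5/3*r**2 + 30*r + 23/3 → -23/3*q - 24*r**6 - 24*r**5 + 54*r**4 + 64/3*r**3 - 13/3*r**2 + 30*r + 23/3
  leading term q: subtract (-23/3)·g_2 from -23/3*q - 24*r**6 - 24*r**5 + 54*r**4 + 64/3*r**3 - 13/3*r**2 + 30*r + 23/3 → -24*r**6 - 24*r**5 + 54*r**4 + 6*r**3 - 12*r**2 + 30*r
  leading term r**6: subtract (-24)·g_3 from -24*r**6 - 24*r**5 + 54*r**4 + 6*r**3 - 12*r**2 + 30*r → 0
  normal form = 0.
Since the normal form is 0, h ∈ I.

-6*q**2 - 5/3*q + 60*r**4 + 100/3*r**3 + 5/3*r**2 + 30*r + 23/3 lies in I (it reduces to 0).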